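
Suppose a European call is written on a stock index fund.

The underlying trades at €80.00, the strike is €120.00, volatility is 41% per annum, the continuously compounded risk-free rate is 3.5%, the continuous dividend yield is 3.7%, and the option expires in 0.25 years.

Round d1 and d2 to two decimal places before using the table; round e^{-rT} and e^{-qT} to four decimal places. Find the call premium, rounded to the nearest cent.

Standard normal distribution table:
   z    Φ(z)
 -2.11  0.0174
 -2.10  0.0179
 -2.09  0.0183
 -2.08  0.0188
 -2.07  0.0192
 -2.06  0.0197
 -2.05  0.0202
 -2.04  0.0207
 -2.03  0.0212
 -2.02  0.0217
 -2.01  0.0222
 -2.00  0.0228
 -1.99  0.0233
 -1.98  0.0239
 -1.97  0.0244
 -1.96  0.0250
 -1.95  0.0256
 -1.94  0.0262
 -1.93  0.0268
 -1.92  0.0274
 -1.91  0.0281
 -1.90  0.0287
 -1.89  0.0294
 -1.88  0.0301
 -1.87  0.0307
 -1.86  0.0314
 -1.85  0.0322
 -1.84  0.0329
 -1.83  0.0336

€0.15

T = 0.25;  σ√T = 0.2050
d₁ = [ln(80/120) + (0.035 − 0.037 + ½·0.41²)·0.25] / (σ√T) = (-0.4055 + 0.0205) / 0.2050 = -1.8778 → -1.88
d₂ = -1.8778 − 0.2050 = -2.0828 → -2.08
e^(−qT) = e^(−0.037·0.25) = 0.9908;  e^(−rT) = e^(−0.035·0.25) = 0.9913
N(d₁) = N(-1.88) = 0.0301;  N(d₂) = N(-2.08) = 0.0188
C = 80·0.9908·0.0301 − 120·0.9913·0.0188 = 2.3858 − 2.2364 = 0.1495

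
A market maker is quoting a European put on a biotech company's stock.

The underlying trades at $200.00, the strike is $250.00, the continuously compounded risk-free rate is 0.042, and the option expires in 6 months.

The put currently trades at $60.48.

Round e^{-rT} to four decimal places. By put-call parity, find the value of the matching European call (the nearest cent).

$15.68

e^(−rT) = e^(−0.042·0.5) = 0.9792
Put-call parity: C − P = S − K·e^(−rT) = 200 − 250·0.9792 = 200 − 244.8000 = -44.8000
C = P + (C − P) = 60.48 + (-44.8000) = 15.6800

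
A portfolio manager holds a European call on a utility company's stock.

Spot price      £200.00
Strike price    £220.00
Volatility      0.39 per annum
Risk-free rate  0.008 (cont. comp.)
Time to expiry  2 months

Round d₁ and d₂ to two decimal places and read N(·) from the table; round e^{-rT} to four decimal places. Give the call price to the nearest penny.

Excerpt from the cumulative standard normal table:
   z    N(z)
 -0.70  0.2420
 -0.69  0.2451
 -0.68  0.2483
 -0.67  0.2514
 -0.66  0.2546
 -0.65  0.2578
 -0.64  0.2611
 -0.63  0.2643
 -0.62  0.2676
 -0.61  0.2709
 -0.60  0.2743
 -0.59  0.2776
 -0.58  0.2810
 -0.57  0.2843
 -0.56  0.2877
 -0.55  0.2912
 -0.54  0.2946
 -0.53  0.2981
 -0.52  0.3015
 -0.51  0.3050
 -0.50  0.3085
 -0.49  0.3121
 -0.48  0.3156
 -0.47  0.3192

£5.76

σ√T = 0.39·√0.1667 = 0.1592
d₁ = [ln(200/220) + (0.008 + ½·0.39²)·0.1667] / (σ√T) = (-0.0953 + 0.0140) / 0.1592 = -0.5106 ⇒ -0.51
d₂ = -0.5106 − 0.1592 = -0.6699 ⇒ -0.67
exp(−rT) = exp(−0.008·0.1667) = 0.9987
C = 200·N(-0.51) − 220·0.9987·N(-0.67) = 200·0.3050 − 220·0.9987·0.2514 = 61.0000 − 55.2361 = 5.7639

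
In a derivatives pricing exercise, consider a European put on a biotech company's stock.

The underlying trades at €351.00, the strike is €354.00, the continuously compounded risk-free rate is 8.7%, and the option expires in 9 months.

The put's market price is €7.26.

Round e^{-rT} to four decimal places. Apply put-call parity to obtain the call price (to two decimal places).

€26.63

e^(−rT) = e^(−0.087·0.75) = 0.9368
Put-call parity: C − P = S − K·e^(−rT) = 351 − 354·0.9368 = 351 − 331.6272 = 19.3728
C = P + (C − P) = 7.26 + (19.3728) = 26.6328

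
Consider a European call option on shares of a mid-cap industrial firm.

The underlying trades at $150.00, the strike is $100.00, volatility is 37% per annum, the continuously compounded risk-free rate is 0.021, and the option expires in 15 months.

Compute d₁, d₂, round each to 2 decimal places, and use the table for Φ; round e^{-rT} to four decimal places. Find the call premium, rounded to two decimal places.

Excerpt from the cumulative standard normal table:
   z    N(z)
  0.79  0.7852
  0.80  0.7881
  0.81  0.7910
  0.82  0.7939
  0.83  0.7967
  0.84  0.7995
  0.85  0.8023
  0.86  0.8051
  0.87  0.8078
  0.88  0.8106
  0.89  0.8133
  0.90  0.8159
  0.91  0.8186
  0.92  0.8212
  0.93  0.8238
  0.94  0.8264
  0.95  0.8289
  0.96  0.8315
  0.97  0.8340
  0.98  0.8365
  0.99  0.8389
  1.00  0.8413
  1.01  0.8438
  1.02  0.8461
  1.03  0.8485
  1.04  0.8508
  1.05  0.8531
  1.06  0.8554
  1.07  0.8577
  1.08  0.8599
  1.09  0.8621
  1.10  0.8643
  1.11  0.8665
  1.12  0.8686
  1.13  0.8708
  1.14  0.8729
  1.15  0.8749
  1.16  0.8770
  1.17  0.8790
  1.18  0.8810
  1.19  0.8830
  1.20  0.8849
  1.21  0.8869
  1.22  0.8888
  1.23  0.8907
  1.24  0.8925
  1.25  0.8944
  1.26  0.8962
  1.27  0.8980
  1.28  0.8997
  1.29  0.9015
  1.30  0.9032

$56.28

T = 1.25;  σ√T = 0.4137
ln(S/K) + (r + σ²/2)T = ln(150/100) + (0.021 + 0.37²/2)·1.25 = 0.4055 + 0.1118 = 0.5173
d₁ = 0.5173 / 0.4137 = 1.2505 ⇒ 1.25
d₂ = d₁ − σ√T = 1.2505 − 0.4137 = 0.8368 ⇒ 0.84
e^(−rT) = e^(−0.021·1.25) = 0.9741
N(d₁) = N(1.25) = 0.8944;  N(d₂) = N(0.84) = 0.7995
C = 150·0.8944 − 100·0.9741·0.7995 = 134.1600 − 77.8793 = 56.2807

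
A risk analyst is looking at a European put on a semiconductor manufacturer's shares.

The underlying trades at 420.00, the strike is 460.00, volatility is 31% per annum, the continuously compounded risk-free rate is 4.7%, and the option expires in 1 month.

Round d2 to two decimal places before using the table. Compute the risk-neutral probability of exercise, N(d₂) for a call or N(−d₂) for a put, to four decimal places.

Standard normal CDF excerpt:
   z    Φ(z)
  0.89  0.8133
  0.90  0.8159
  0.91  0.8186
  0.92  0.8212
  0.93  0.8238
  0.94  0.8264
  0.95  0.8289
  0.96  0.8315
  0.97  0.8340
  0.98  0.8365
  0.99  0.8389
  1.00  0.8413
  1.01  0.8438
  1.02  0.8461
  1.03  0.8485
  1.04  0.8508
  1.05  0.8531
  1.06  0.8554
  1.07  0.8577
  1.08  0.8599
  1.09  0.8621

0.8461

σ√T = 0.31·√0.08333 = 0.0895
d₁ = [ln(420/460) + (0.047 + 0.31²/2)·0.08333] / 0.0895 = [-0.0910 + 0.0079] / 0.0895 = -0.9281 which rounds to -0.93
d₂ = d₁ − σ√T = -0.9281 − 0.0895 = -1.0175 which rounds to -1.02
Risk-neutral Pr[S_T < K] = N(−d₂) = N(1.02) = 0.8461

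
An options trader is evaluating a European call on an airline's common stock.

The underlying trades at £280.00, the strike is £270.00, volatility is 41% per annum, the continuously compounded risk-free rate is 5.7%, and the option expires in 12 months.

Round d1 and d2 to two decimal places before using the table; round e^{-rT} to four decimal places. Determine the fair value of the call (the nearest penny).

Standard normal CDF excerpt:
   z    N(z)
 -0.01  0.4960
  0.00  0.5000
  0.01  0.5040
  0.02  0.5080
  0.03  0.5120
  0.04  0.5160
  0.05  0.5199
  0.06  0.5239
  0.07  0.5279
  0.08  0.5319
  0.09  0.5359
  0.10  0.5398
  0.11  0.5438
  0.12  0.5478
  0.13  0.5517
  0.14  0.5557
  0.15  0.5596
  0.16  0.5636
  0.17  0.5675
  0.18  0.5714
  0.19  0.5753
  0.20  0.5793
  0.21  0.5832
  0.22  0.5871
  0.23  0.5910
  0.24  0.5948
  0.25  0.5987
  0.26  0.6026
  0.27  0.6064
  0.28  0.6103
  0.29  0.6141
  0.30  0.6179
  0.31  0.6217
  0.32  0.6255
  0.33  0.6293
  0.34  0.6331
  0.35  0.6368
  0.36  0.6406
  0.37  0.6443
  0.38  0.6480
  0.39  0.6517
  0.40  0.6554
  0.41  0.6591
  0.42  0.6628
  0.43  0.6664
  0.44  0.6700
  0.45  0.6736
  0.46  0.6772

£57.03

T = 1;  σ√T = 0.4100
ln(S/K) + (r + σ²/2)T = ln(280/270) + (0.057 + 0.41²/2)·1 = 0.0364 + 0.1410 = 0.1774
d₁ = 0.1774 / 0.4100 = 0.4327 ⇒ 0.43
d₂ = d₁ − σ√T = 0.4327 − 0.4100 = 0.0227 ⇒ 0.02
exp(−rT) = exp(−0.057·1) = 0.9446
C = 280·N(0.43) − 270·0.9446·N(0.02) = 280·0.6664 − 270·0.9446·0.5080 = 186.5920 − 129.5613 = 57.0307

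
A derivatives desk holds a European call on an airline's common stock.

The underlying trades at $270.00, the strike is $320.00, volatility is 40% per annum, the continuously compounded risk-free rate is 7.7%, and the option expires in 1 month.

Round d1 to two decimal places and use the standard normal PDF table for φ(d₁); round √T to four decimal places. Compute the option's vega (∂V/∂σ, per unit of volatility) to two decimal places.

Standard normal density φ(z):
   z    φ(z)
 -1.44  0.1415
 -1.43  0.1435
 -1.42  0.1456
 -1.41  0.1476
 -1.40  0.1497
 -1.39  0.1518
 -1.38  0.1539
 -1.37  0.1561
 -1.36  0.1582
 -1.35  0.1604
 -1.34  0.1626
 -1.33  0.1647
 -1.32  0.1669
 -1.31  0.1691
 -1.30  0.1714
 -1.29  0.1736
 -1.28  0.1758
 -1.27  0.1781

12.33

σ√T = 0.4·√0.08333 = 0.1155
ln(S/K) + (r + σ²/2)T = ln(270/320) + (0.077 + 0.4²/2)·0.08333 = -0.1699 + 0.0131 = -0.1568
d₁ = -0.1568 / 0.1155 = -1.3581 → -1.36
√T = √0.08333 = 0.2887
φ(d₁) = φ(-1.36) = 0.1582
vega = S·φ(d₁)·√T = 270·0.1582·0.2887 = 12.3315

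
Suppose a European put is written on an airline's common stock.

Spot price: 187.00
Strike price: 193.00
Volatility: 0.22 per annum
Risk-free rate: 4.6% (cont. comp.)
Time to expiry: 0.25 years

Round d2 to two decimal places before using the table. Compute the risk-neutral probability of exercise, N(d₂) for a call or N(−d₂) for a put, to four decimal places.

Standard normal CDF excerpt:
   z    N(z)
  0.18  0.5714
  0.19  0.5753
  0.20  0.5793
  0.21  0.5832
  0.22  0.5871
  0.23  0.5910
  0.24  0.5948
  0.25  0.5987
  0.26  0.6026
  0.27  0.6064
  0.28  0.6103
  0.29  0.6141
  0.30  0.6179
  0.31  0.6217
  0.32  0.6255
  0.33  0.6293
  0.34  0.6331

σ√T = 0.22 × 0.5000 = 0.1100
d₁ = [ln(187/193) + (0.046 + 0.22²/2)·0.25] / 0.1100 = [-0.0316 + 0.0175] / 0.1100 = -0.1276 ⇒ -0.13
d₂ = d₁ − σ√T = -0.1276 − 0.1100 = -0.2376 ⇒ -0.24
Pr(exercise) under Q = N(−d₂) = N(0.24) = 0.5948

0.5948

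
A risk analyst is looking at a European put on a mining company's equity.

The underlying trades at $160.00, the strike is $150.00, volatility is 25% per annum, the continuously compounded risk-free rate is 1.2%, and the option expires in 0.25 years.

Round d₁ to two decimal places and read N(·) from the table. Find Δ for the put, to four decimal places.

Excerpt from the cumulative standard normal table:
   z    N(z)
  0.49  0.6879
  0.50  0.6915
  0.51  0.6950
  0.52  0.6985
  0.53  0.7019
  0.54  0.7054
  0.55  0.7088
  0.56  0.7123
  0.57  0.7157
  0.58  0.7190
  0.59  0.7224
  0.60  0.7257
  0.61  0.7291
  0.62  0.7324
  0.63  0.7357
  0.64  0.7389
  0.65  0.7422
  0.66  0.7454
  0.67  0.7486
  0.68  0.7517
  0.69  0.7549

-0.2743

T = 0.25;  σ√T = 0.1250
d₁ = [ln(160/150) + (0.012 + 0.25²/2)·0.25] / 0.1250 = [0.0645 + 0.0108] / 0.1250 = 0.6028 which rounds to 0.60
N(d₁) = N(0.60) = 0.7257
Δ_put = N(d₁) − 1 = 0.7257 − 1 = -0.2743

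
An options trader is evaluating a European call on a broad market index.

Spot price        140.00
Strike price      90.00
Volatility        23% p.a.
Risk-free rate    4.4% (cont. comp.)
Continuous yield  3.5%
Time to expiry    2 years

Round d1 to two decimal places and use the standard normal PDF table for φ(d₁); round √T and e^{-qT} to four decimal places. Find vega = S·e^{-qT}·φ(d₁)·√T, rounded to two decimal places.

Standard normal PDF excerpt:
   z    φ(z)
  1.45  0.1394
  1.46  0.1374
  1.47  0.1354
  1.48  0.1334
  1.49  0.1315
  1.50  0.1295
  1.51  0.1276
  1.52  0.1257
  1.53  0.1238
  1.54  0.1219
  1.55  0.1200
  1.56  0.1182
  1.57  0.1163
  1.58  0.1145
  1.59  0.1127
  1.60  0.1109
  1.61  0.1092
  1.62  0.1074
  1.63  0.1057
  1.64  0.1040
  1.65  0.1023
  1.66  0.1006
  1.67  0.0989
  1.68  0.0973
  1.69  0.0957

21.14

σ√T = 0.23 × 1.4142 = 0.3253
ln(S/K) + (r − q + σ²/2)T = ln(140/90) + (0.044 − 0.035 + 0.23²/2)·2 = 0.4418 + 0.0709 = 0.5127
d₁ = 0.5127 / 0.3253 = 1.5763 → 1.58
√T = √2 = 1.4142
φ(d₁) = φ(1.58) = 0.1145
exp(−qT) = exp(−0.035·2) = 0.9324
vega = S·exp(−qT)·φ(d₁)·√T = 140·0.9324·0.1145·1.4142 = 21.1372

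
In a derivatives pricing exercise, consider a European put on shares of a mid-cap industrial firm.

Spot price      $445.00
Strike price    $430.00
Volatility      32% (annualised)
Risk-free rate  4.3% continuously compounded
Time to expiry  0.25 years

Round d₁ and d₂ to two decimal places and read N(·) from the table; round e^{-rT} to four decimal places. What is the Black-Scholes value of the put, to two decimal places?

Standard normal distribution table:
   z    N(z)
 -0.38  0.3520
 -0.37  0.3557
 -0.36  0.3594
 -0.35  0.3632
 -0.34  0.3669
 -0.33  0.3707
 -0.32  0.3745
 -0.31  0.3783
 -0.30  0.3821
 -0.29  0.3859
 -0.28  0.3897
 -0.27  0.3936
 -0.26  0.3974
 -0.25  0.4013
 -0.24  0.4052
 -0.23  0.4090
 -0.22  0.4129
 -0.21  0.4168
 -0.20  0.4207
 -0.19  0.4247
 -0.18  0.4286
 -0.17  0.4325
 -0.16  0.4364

$19.03

T = 0.25;  σ√T = 0.1600
d₁ = [ln(445/430) + (0.043 + ½·0.32²)·0.25] / (σ√T) = (0.0343 + 0.0236) / 0.1600 = 0.3615 ⇒ 0.36
d₂ = 0.3615 − 0.1600 = 0.2015 ⇒ 0.20
exp(−rT) = exp(−0.043·0.25) = 0.9893
N(−d₂) = N(-0.20) = 0.4207;  N(−d₁) = N(-0.36) = 0.3594
P = 430·0.9893·0.4207 − 445·0.3594 = 178.9654 − 159.9330 = 19.0324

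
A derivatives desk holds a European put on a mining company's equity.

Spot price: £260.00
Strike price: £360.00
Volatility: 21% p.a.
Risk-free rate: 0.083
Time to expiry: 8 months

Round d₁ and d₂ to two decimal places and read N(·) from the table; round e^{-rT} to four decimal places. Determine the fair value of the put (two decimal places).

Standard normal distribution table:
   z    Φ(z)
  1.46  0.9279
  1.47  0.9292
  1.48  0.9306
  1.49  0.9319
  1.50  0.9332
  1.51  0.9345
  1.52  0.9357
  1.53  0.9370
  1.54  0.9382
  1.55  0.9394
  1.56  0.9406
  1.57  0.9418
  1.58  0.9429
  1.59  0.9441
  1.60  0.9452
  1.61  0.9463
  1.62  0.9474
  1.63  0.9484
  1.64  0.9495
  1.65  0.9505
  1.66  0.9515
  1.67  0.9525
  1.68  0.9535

σ√T = 0.21·√0.6667 = 0.1715
d₁ = [ln(260/360) + (0.083 + 0.21²/2)·0.6667] / 0.1715 = [-0.3254 + 0.0700] / 0.1715 = -1.4895 ≈ -1.49
d₂ = d₁ − σ√T = -1.4895 − 0.1715 = -1.6609 ≈ -1.66
e^(−rT) = e^(−0.083·0.6667) = 0.9462
P = 360·0.9462·N(1.66) − 260·N(1.49) = 360·0.9462·0.9515 − 260·0.9319 = 324.1113 − 242.2940 = 81.8173

£81.82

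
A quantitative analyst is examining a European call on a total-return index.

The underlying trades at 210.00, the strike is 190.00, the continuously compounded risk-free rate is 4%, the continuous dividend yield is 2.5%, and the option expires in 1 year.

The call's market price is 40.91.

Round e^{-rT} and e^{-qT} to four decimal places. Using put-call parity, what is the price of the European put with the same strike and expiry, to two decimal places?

e^(−qT) = e^(−0.025·1) = 0.9753;  e^(−rT) = e^(−0.04·1) = 0.9608
Put-call parity: C − P = S·e^(−qT) − K·e^(−rT) = 210·0.9753 − 190·0.9608 = 204.8130 − 182.5520 = 22.2610
P = C − (C − P) = 40.91 − (22.2610) = 18.6490

18.65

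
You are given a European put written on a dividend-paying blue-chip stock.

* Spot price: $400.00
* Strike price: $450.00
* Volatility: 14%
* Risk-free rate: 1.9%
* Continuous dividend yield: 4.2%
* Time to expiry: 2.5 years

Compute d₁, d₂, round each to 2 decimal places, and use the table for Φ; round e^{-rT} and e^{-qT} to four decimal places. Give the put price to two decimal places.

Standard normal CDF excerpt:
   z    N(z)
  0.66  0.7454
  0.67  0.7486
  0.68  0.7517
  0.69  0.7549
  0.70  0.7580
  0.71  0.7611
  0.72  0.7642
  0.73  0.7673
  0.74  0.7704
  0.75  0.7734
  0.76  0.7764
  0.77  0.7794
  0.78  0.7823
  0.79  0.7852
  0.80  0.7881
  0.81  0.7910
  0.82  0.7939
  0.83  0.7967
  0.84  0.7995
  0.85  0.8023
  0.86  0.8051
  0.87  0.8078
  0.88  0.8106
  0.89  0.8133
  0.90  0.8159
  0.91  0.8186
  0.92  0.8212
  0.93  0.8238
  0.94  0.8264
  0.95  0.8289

σ√T = 0.14 × 1.5811 = 0.2214
ln(S/K) + (r − q + σ²/2)T = ln(400/450) + (0.019 − 0.042 + 0.14²/2)·2.5 = -0.1178 − 0.0330 = -0.1508
d₁ = -0.1508 / 0.2214 = -0.6812 which rounds to -0.68
d₂ = d₁ − σ√T = -0.6812 − 0.2214 = -0.9025 which rounds to -0.90
exp(−qT) = exp(−0.042·2.5) = 0.9003;  exp(−rT) = exp(−0.019·2.5) = 0.9536
N(−d₂) = N(0.90) = 0.8159;  N(−d₁) = N(0.68) = 0.7517
P = 450·0.9536·0.8159 − 400·0.9003·0.7517 = 350.1190 − 270.7022 = 79.4168

$79.42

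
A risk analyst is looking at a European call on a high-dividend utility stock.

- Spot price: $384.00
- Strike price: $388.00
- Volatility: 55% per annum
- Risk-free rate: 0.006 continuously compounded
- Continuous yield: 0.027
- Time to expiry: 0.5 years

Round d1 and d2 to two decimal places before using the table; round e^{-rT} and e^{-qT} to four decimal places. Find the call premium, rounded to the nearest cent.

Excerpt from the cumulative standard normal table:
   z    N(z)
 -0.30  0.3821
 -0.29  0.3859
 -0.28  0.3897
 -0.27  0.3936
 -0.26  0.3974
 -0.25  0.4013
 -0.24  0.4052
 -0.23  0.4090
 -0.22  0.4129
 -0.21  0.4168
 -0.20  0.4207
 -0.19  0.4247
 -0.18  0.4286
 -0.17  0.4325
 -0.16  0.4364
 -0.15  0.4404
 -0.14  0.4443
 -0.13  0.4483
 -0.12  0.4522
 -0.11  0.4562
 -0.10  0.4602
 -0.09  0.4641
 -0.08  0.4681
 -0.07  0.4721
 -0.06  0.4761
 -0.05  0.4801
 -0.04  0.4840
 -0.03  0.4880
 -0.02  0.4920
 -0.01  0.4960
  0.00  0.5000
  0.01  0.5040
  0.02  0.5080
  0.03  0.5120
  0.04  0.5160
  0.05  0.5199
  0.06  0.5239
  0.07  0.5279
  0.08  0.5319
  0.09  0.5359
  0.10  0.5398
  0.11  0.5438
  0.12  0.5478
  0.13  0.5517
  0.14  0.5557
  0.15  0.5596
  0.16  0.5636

σ√T = 0.55·√0.5 = 0.3889
ln(S/K) + (r − q + σ²/2)T = ln(384/388) + (0.006 − 0.027 + 0.55²/2)·0.5 = -0.0104 + 0.0651 = 0.0548
d₁ = 0.0548 / 0.3889 = 0.1408 → 0.14
d₂ = d₁ − σ√T = 0.1408 − 0.3889 = -0.2481 → -0.25
exp(−qT) = exp(−0.027·0.5) = 0.9866;  exp(−rT) = exp(−0.006·0.5) = 0.9970
C = 384·0.9866·N(0.14) − 388·0.9970·N(-0.25) = 384·0.9866·0.5557 − 388·0.9970·0.4013 = 210.5294 − 155.2373 = 55.2921

$55.29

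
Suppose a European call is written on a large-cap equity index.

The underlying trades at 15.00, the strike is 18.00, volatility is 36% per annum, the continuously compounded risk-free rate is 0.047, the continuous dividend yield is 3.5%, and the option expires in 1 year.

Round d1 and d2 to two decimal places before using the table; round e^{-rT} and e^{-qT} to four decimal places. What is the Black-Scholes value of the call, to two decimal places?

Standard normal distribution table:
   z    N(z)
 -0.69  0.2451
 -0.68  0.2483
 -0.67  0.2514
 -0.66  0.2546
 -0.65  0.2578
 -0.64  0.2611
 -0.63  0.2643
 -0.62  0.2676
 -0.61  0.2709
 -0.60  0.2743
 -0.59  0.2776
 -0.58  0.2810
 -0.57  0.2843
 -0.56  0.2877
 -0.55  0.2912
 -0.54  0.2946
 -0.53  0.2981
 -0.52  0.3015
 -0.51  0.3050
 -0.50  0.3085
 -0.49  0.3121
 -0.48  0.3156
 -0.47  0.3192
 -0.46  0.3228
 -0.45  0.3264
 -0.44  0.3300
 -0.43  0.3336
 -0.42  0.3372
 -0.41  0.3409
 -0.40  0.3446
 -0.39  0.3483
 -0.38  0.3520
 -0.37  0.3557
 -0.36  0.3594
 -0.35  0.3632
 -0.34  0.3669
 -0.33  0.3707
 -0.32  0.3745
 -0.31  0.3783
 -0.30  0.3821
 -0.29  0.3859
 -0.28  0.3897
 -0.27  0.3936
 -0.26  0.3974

1.16

σ√T = 0.36·√1 = 0.3600
d₁ = [ln(15/18) + (0.047 − 0.035 + 0.36²/2)·1] / 0.3600 = [-0.1823 + 0.0768] / 0.3600 = -0.2931 → -0.29
d₂ = d₁ − σ√T = -0.2931 − 0.3600 = -0.6531 → -0.65
exp(−qT) = exp(−0.035·1) = 0.9656;  exp(−rT) = exp(−0.047·1) = 0.9541
N(d₁) = N(-0.29) = 0.3859;  N(d₂) = N(-0.65) = 0.2578
C = 15·0.9656·0.3859 − 18·0.9541·0.2578 = 5.5894 − 4.4274 = 1.1620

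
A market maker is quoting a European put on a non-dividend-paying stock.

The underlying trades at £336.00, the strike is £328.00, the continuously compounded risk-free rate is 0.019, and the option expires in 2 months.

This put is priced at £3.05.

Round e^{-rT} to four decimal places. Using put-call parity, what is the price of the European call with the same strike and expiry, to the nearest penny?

£12.10

exp(−rT) = exp(−0.019·0.1667) = 0.9968
Put-call parity: C − P = S − K·e^(−rT) = 336 − 328·0.9968 = 336 − 326.9504 = 9.0496
C = P + (C − P) = 3.05 + (9.0496) = 12.0996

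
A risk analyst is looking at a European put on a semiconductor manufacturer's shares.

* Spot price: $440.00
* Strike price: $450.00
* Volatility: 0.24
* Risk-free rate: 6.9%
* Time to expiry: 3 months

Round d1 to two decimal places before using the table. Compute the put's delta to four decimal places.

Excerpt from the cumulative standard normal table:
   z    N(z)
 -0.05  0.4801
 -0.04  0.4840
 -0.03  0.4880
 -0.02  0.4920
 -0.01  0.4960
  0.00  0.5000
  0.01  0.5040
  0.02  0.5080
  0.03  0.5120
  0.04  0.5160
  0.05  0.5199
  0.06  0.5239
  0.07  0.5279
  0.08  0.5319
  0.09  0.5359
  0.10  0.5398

-0.4920

σ√T = 0.24·√0.25 = 0.1200
ln(S/K) + (r + σ²/2)T = ln(440/450) + (0.069 + 0.24²/2)·0.25 = -0.0225 + 0.0244 = 0.0020
d₁ = 0.0020 / 0.1200 = 0.0165 ⇒ 0.02
N(d₁) = N(0.02) = 0.5080
Δ_put = N(d₁) − 1 = 0.5080 − 1 = -0.4920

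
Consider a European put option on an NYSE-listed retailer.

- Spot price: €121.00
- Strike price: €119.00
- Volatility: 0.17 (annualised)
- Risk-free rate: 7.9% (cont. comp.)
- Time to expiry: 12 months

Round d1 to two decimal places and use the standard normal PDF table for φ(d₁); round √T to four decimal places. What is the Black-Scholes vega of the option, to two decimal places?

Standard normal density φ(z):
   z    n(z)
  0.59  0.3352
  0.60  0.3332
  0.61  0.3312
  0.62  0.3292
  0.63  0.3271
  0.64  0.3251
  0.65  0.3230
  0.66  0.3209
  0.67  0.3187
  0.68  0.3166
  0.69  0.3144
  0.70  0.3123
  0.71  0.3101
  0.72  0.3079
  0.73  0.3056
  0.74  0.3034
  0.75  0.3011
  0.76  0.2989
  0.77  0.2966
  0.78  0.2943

T = 1;  σ√T = 0.1700
d₁ = [ln(121/119) + (0.079 + 0.17²/2)·1] / 0.1700 = [0.0167 + 0.0935] / 0.1700 = 0.6477 which rounds to 0.65
√T = √1 = 1.0000
φ(d₁) = φ(0.65) = 0.3230
vega = S·φ(d₁)·√T = 121·0.3230·1.0000 = 39.0830

39.08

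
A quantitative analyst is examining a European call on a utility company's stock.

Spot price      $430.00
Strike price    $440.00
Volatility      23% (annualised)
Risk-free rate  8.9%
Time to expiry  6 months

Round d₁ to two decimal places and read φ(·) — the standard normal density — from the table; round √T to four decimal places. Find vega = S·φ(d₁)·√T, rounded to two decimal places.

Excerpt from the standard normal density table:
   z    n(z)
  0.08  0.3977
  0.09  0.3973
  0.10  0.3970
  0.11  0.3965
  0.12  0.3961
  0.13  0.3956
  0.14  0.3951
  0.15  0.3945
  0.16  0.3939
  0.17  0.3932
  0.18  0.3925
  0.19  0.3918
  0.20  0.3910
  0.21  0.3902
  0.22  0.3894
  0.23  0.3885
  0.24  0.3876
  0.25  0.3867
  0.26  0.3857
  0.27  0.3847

σ√T = 0.23·√0.5 = 0.1626
d₁ = [ln(430/440) + (0.089 + ½·0.23²)·0.5] / (σ√T) = (-0.0230 + 0.0577) / 0.1626 = 0.2136 which rounds to 0.21
√T = √0.5 = 0.7071
φ(d₁) = φ(0.21) = 0.3902
vega = S·φ(d₁)·√T = 430·0.3902·0.7071 = 118.6415

118.64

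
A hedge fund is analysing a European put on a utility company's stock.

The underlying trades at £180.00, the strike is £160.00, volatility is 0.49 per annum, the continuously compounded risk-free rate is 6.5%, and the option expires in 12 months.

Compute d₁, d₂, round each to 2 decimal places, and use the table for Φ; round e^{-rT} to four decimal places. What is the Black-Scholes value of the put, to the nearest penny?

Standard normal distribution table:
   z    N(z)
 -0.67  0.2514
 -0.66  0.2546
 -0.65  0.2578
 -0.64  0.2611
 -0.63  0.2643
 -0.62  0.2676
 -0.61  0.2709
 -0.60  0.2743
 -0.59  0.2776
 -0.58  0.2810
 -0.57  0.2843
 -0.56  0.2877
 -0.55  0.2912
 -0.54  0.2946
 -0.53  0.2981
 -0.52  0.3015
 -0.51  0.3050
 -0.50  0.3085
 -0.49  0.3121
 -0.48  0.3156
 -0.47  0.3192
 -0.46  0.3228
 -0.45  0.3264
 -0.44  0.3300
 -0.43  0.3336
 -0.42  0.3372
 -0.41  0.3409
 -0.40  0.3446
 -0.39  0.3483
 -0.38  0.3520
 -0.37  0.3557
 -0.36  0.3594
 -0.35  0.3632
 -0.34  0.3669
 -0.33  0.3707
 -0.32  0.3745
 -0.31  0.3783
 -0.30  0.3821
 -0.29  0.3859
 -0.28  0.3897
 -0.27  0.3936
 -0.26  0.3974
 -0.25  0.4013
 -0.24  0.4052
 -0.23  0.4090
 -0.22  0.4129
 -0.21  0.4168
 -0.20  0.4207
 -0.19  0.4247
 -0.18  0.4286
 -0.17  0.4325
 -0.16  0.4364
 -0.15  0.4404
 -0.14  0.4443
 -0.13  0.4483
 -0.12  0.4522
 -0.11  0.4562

σ√T = 0.49·√1 = 0.4900
d₁ = [ln(180/160) + (0.065 + 0.49²/2)·1] / 0.4900 = [0.1178 + 0.1850] / 0.4900 = 0.6180 → 0.62
d₂ = d₁ − σ√T = 0.6180 − 0.4900 = 0.1280 → 0.13
e^(−rT) = e^(−0.065·1) = 0.9371
P = 160·0.9371·N(-0.13) − 180·N(-0.62) = 160·0.9371·0.4483 − 180·0.2676 = 67.2163 − 48.1680 = 19.0483

£19.05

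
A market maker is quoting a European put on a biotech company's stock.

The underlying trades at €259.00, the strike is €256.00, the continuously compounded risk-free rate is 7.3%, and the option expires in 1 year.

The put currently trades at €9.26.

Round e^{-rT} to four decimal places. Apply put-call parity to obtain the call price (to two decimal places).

€30.28

e^(−rT) = e^(−0.073·1) = 0.9296
Put-call parity: C − P = S − K·e^(−rT) = 259 − 256·0.9296 = 259 − 237.9776 = 21.0224
C = P + (C − P) = 9.26 + (21.0224) = 30.2824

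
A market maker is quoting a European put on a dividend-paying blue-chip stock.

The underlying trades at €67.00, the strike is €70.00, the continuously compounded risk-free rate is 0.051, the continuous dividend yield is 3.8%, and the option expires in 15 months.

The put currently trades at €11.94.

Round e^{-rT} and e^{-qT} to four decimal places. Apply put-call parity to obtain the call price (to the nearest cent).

€10.16

exp(−qT) = exp(−0.038·1.25) = 0.9536;  exp(−rT) = exp(−0.051·1.25) = 0.9382
Put-call parity: C − P = S·e^(−qT) − K·e^(−rT) = 67·0.9536 − 70·0.9382 = 63.8912 − 65.6740 = -1.7828
C = P + (C − P) = 11.94 + (-1.7828) = 10.1572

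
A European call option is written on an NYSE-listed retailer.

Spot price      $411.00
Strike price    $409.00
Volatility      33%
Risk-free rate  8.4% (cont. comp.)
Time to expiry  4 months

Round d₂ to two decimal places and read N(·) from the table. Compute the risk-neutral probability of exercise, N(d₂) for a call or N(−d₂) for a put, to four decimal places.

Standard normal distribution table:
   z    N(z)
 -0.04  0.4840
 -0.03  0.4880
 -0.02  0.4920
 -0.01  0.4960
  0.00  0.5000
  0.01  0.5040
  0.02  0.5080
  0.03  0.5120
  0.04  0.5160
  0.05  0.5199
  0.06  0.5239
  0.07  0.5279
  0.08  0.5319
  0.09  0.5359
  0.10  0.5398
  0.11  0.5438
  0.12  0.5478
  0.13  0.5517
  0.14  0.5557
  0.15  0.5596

σ√T = 0.33 × 0.5774 = 0.1905
d₁ = [ln(411/409) + (0.084 + 0.33²/2)·0.3333] / 0.1905 = [0.0049 + 0.0462] / 0.1905 = 0.2678 → 0.27
d₂ = d₁ − σ√T = 0.2678 − 0.1905 = 0.0773 → 0.08
Risk-neutral Pr[S_T > K] = N(d₂) = N(0.08) = 0.5319

0.5319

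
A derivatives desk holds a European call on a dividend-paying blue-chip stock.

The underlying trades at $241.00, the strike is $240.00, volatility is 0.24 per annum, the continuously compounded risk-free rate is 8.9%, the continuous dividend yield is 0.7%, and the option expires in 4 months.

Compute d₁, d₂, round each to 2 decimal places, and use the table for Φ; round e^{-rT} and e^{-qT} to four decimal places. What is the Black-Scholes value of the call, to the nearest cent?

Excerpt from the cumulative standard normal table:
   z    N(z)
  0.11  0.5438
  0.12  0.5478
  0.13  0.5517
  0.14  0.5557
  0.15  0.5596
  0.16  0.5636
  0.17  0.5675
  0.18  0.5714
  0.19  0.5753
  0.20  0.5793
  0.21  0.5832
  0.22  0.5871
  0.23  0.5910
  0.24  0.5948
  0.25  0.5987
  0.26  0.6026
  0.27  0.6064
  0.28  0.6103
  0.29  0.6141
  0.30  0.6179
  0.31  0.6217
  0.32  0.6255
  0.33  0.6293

$17.26

σ√T = 0.24 × 0.5774 = 0.1386
ln(S/K) + (r − q + σ²/2)T = ln(241/240) + (0.089 − 0.007 + 0.24²/2)·0.3333 = 0.0042 + 0.0369 = 0.0411
d₁ = 0.0411 / 0.1386 = 0.2966 which rounds to 0.30
d₂ = d₁ − σ√T = 0.2966 − 0.1386 = 0.1580 which rounds to 0.16
e^(−qT) = e^(−0.007·0.3333) = 0.9977;  e^(−rT) = e^(−0.089·0.3333) = 0.9708
N(d₁) = N(0.30) = 0.6179;  N(d₂) = N(0.16) = 0.5636
C = 241·0.9977·0.6179 − 240·0.9708·0.5636 = 148.5714 − 131.3143 = 17.2571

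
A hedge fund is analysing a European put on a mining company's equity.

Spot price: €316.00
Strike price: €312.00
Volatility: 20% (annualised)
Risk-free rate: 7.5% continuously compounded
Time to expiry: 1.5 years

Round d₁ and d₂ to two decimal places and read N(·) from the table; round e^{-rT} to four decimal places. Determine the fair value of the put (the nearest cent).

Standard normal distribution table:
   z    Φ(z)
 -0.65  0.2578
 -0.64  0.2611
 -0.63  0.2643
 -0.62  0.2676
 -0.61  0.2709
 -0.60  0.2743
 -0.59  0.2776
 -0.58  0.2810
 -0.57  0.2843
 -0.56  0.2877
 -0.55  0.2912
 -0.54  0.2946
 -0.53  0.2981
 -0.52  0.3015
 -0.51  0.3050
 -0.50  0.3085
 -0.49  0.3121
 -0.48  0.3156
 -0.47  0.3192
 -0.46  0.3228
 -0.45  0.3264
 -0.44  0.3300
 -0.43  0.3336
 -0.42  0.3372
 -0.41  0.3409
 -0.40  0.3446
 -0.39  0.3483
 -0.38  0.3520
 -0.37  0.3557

€13.59

σ√T = 0.2·√1.5 = 0.2449
d₁ = [ln(316/312) + (0.075 + ½·0.2²)·1.5] / (σ√T) = (0.0127 + 0.1425) / 0.2449 = 0.6338 which rounds to 0.63
d₂ = 0.6338 − 0.2449 = 0.3888 which rounds to 0.39
exp(−rT) = exp(−0.075·1.5) = 0.8936
P = 312·0.8936·N(-0.39) − 316·N(-0.63) = 312·0.8936·0.3483 − 316·0.2643 = 97.1072 − 83.5188 = 13.5884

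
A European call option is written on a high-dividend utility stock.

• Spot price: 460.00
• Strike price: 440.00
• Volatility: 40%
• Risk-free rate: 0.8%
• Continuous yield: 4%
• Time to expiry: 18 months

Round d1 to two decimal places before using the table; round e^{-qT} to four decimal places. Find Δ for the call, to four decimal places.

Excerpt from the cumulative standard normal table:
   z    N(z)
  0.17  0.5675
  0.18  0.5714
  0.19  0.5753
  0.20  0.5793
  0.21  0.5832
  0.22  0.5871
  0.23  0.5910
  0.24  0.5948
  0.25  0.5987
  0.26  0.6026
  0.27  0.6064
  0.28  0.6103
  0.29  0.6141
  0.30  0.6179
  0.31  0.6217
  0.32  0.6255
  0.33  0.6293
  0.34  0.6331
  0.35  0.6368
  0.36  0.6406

σ√T = 0.4·√1.5 = 0.4899
d₁ = [ln(460/440) + (0.008 − 0.04 + ½·0.4²)·1.5] / (σ√T) = (0.0445 + 0.0720) / 0.4899 = 0.2377 ⇒ 0.24
N(d₁) = N(0.24) = 0.5948
Δ_call = exp(−qT)·N(d₁) = 0.9418·0.5948 = 0.5602

0.5602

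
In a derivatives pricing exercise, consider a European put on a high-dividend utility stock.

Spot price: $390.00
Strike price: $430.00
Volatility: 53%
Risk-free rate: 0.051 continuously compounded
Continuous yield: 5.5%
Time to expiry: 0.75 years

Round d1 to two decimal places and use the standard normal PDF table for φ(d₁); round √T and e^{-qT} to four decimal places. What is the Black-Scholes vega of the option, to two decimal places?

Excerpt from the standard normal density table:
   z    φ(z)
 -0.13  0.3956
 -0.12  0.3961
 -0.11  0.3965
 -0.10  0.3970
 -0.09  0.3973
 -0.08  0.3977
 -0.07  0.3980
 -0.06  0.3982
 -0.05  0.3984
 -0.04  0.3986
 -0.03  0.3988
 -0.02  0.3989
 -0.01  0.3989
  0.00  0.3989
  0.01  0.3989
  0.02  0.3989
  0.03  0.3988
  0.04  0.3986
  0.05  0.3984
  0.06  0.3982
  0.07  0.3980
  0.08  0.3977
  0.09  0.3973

129.28

T = 0.75;  σ√T = 0.4590
d₁ = [ln(390/430) + (0.051 − 0.055 + ½·0.53²)·0.75] / (σ√T) = (-0.0976 + 0.1023) / 0.4590 = 0.0102 ≈ 0.01
√T = √0.75 = 0.8660
φ(d₁) = φ(0.01) = 0.3989
exp(−qT) = exp(−0.055·0.75) = 0.9596
vega = S·exp(−qT)·φ(d₁)·√T = 390·0.9596·0.3989·0.8660 = 129.2816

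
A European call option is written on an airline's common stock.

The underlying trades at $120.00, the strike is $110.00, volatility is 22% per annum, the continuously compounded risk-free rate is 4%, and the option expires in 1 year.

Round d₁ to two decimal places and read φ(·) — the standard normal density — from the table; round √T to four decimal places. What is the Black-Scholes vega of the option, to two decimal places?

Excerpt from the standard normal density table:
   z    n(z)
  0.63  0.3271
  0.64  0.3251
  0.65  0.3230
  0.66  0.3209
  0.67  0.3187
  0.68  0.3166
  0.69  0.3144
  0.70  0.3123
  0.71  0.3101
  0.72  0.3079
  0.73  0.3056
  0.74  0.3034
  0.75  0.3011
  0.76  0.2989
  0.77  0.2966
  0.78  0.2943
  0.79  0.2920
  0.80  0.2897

σ√T = 0.22 × 1.0000 = 0.2200
d₁ = [ln(120/110) + (0.04 + 0.22²/2)·1] / 0.2200 = [0.0870 + 0.0642] / 0.2200 = 0.6873 ⇒ 0.69
√T = √1 = 1.0000
φ(d₁) = φ(0.69) = 0.3144
vega = S·φ(d₁)·√T = 120·0.3144·1.0000 = 37.7280
(The put has the same vega.)

37.73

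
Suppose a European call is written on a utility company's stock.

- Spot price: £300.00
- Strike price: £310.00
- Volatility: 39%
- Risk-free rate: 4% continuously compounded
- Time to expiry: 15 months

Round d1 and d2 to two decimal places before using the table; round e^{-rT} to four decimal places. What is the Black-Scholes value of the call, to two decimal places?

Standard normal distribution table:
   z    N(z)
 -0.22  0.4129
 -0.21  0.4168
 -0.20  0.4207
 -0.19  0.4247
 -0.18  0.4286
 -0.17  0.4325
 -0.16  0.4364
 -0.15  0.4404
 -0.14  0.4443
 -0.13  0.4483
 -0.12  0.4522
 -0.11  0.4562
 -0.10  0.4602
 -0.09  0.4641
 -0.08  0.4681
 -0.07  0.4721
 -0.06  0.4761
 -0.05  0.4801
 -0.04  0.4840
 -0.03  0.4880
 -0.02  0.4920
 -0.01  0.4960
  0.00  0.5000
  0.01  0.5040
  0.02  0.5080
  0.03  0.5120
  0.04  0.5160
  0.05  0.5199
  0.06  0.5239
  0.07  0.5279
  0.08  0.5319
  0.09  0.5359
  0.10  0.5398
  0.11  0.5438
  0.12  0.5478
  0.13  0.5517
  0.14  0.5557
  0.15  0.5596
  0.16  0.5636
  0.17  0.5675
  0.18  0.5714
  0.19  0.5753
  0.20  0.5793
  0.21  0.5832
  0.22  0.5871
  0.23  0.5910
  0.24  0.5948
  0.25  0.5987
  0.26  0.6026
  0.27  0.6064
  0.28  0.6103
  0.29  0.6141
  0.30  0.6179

σ√T = 0.39·√1.25 = 0.4360
d₁ = [ln(300/310) + (0.04 + 0.39²/2)·1.25] / 0.4360 = [-0.0328 + 0.1451] / 0.4360 = 0.2575 which rounds to 0.26
d₂ = d₁ − σ√T = 0.2575 − 0.4360 = -0.1785 which rounds to -0.18
exp(−rT) = exp(−0.04·1.25) = 0.9512
C = 300·N(0.26) − 310·0.9512·N(-0.18) = 300·0.6026 − 310·0.9512·0.4286 = 180.7800 − 126.3821 = 54.3979

£54.40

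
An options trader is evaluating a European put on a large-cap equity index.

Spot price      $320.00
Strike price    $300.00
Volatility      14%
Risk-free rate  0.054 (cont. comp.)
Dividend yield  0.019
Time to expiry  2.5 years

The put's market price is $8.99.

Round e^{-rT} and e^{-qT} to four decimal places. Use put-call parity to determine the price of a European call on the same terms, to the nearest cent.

e^(−qT) = e^(−0.019·2.5) = 0.9536;  e^(−rT) = e^(−0.054·2.5) = 0.8737
Put-call parity: C − P = S·e^(−qT) − K·e^(−rT) = 320·0.9536 − 300·0.8737 = 305.1520 − 262.1100 = 43.0420
C = P + (C − P) = 8.99 + (43.0420) = 52.0320

$52.03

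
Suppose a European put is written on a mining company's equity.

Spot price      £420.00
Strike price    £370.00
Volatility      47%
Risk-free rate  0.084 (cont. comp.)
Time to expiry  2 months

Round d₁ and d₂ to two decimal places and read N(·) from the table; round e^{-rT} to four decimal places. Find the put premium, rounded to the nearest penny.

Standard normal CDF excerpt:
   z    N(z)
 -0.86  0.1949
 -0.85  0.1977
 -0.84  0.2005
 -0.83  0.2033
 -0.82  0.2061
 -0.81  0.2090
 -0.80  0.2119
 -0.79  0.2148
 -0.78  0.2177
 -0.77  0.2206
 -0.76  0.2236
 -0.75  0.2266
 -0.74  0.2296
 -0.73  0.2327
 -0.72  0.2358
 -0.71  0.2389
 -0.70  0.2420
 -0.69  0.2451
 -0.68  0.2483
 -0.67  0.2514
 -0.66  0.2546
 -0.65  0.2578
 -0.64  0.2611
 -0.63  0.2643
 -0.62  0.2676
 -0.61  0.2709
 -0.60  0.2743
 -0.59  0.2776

£9.88

T = 0.1667;  σ√T = 0.1919
d₁ = [ln(420/370) + (0.084 + 0.47²/2)·0.1667] / 0.1919 = [0.1268 + 0.0324] / 0.1919 = 0.8295 ⇒ 0.83
d₂ = d₁ − σ√T = 0.8295 − 0.1919 = 0.6376 ⇒ 0.64
exp(−rT) = exp(−0.084·0.1667) = 0.9861
P = 370·0.9861·N(-0.64) − 420·N(-0.83) = 370·0.9861·0.2611 − 420·0.2033 = 95.2642 − 85.3860 = 9.8782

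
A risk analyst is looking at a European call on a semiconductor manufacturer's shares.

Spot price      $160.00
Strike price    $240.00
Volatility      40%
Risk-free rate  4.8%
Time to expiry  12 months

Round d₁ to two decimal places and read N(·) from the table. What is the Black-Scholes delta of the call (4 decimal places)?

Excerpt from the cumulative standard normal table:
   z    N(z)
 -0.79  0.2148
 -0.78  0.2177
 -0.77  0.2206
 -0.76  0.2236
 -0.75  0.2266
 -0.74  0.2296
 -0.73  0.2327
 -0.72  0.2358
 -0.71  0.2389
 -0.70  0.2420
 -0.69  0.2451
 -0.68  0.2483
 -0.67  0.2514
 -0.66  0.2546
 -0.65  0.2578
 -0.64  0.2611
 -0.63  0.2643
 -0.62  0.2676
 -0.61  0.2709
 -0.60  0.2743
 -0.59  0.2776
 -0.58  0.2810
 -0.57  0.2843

σ√T = 0.4 × 1.0000 = 0.4000
d₁ = [ln(160/240) + (0.048 + ½·0.4²)·1] / (σ√T) = (-0.4055 + 0.1280) / 0.4000 = -0.6937 which rounds to -0.69
N(d₁) = N(-0.69) = 0.2451
Δ_call = N(d₁) = 0.2451

0.2451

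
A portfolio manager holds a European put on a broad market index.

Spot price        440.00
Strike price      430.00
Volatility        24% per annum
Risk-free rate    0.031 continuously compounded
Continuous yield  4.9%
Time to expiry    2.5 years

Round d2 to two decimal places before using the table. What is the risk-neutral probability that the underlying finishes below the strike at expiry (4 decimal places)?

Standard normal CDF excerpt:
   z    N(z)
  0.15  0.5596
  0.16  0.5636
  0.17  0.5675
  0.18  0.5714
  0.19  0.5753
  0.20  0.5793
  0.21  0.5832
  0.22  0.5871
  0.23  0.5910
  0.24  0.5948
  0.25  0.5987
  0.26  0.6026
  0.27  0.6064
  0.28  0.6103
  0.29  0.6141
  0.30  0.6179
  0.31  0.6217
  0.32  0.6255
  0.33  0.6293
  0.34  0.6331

T = 2.5;  σ√T = 0.3795
ln(S/K) + (r − q + σ²/2)T = ln(440/430) + (0.031 − 0.049 + 0.24²/2)·2.5 = 0.0230 + 0.0270 = 0.0500
d₁ = 0.0500 / 0.3795 = 0.1317 ⇒ 0.13
d₂ = d₁ − σ√T = 0.1317 − 0.3795 = -0.2477 ⇒ -0.25
Risk-neutral Pr[S_T < K] = N(−d₂) = N(0.25) = 0.5987

0.5987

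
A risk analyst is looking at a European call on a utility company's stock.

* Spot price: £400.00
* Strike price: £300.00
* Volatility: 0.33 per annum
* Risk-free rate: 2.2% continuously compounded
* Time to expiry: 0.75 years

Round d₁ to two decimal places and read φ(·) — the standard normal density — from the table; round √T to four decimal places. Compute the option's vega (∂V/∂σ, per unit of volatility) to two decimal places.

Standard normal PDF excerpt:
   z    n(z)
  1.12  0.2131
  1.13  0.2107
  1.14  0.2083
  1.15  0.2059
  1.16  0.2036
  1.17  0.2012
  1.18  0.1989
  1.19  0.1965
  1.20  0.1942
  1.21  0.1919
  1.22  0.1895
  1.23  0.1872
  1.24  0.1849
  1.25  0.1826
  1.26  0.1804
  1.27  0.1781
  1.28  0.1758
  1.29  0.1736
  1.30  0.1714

66.47

σ√T = 0.33·√0.75 = 0.2858
d₁ = [ln(400/300) + (0.022 + 0.33²/2)·0.75] / 0.2858 = [0.2877 + 0.0573] / 0.2858 = 1.2073 ≈ 1.21
√T = √0.75 = 0.8660
φ(d₁) = φ(1.21) = 0.1919
vega = S·φ(d₁)·√T = 400·0.1919·0.8660 = 66.4742
(The put has the same vega.)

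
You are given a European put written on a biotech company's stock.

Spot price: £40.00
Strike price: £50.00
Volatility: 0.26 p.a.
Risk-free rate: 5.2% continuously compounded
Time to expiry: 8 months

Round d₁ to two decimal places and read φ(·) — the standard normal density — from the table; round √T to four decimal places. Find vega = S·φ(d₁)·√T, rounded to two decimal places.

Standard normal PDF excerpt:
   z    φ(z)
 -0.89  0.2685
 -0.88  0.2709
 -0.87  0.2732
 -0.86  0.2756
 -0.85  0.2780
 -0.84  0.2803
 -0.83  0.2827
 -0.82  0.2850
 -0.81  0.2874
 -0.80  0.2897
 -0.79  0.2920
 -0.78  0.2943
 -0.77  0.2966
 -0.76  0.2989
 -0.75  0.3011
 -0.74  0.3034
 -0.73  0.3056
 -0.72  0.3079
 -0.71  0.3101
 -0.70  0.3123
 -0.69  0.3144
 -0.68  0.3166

T = 0.6667;  σ√T = 0.2123
d₁ = [ln(40/50) + (0.052 + 0.26²/2)·0.6667] / 0.2123 = [-0.2231 + 0.0572] / 0.2123 = -0.7817 ⇒ -0.78
√T = √0.6667 = 0.8165
φ(d₁) = φ(-0.78) = 0.2943
vega = S·φ(d₁)·√T = 40·0.2943·0.8165 = 9.6118
(Call and put vega coincide under Black-Scholes.)

9.61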